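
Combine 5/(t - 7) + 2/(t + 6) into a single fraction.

Common denominator (t - 7)(t + 6). Numerator: 5(t + 6) + 2(t - 7) = (5t + 30) + (2t - 14) = 7t + 16
Result: (7t + 16)/[(t - 7)(t + 6)]


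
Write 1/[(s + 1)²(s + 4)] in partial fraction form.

Cover-up at s=-4: γ = 1/(-4 + 1)² = 1/9. Cover-up at s=-1: β = 1/(-1 + 4) = 1/3. Comparing s² coeff: α = -γ = -1/9
Result: (-1/9)/(s + 1) + (1/3)/(s + 1)² + (1/9)/(s + 4)


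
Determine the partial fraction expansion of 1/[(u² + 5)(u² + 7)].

Coefficient matching gives P = R = 0, Q = 1/(7-5) = 1/2, S = -Q = -1/2
Result: (1/2)/(u² + 5) - (1/2)/(u² + 7)


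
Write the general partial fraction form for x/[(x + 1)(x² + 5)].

Linear + irreducible quadratic: α/(x + 1) + (βx + γ)/(x² + 5)


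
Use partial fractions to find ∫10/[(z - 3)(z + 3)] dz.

Decompose: 10/[(z - 3)(z + 3)] = (5/3)/(z - 3) - (5/3)/(z + 3). Integrate each term: (5/3) ln|(z - 3)| - (5/3) ln|(z + 3)| + C


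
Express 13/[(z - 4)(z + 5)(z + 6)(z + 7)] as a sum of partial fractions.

Using Heaviside cover-up: (13/990)/(z - 4) - (13/18)/(z + 5) + (13/10)/(z + 6) - (13/22)/(z + 7)


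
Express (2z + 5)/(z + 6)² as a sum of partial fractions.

(2z + 5) = P(z + 6) + Q. At z = -6: Q = 2·(-6) + 5 = -7. Coeff of z: P = 2
Result: 2/(z + 6) - 7/(z + 6)²


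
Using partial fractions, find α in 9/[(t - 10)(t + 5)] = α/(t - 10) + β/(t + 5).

Cover-up at t = 10: α = 9/(10 + 5) = 9/15 = 3/5


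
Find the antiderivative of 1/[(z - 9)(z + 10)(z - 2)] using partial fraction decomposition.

Cover-up: P = 1/133, Q = 1/228, R = -1/84. Decomposition: (1/133)/(z - 9) + (1/228)/(z + 10) - (1/84)/(z - 2). Integrate each term: (1/133) ln|(z - 9)| + (1/228) ln|(z + 10)| - (1/84) ln|(z - 2)| + C


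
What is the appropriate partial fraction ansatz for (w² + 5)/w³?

Repeated linear factor (power 3): P/w + Q/w² + R/w³


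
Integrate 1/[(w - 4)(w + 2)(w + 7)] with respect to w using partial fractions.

Cover-up: A = 1/66, B = -1/30, C = 1/55. Decomposition: (1/66)/(w - 4) - (1/30)/(w + 2) + (1/55)/(w + 7). Integrate each term: (1/66) ln|(w - 4)| - (1/30) ln|(w + 2)| + (1/55) ln|(w + 7)| + C


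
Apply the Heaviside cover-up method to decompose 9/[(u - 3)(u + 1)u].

Cover (u - 3), u=3: A = 9/[(3 + 1)(3 - 0)] = 3/4. Cover (u + 1), u=-1: B = 9/[(-1 - 3)(-1 - 0)] = 9/4. Cover u, u=0: C = 9/[(0 - 3)(0 + 1)] = -3.
Result: (3/4)/(u - 3) + (9/4)/(u + 1) - 3/u


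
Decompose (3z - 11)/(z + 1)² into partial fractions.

(3z - 11) = α(z + 1) + β. At z = -1: β = 3·(-1) - 11 = -14. Coeff of z: α = 3
Result: 3/(z + 1) - 14/(z + 1)²


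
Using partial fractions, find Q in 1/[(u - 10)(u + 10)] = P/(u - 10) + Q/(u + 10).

Cover-up at u = -10: Q = 1/(-10 - 10) = -1/20


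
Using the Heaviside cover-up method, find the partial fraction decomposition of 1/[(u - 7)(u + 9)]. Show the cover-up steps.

Cover (u - 7): set u=7, get P = 1/(7 + 9) = 1/16. Cover (u + 9): set u=-9, get Q = 1/(-9 - 7) = -1/16.
Result: (1/16)/(u - 7) - (1/16)/(u + 9)


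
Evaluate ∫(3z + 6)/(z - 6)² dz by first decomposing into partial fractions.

Decompose: P = 3, Q = 3·6 + 6 = 24, so (3z + 6)/(z - 6)² = 3/(z - 6) + 24/(z - 6)². Integrate: ∫ P/(z - 6) dz = 3 ln|(z - 6)|; ∫ Q/(z - 6)² dz = -24/(z - 6). Sum: 3 ln|(z - 6)| - 24/(z - 6) + C


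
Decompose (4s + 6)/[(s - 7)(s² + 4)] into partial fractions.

At s=7: α = (4·7 + 6)/(7² + 4) = 34/53. β = -α = -34/53, γ = 4 - 7·α = -26/53
Result: (34/53)/(s - 7) - ((34/53)s + 26/53)/(s² + 4)


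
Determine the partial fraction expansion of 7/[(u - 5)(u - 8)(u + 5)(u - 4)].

Using Heaviside cover-up: (-7/30)/(u - 5) + (7/156)/(u - 8) - (7/1170)/(u + 5) + (7/36)/(u - 4)


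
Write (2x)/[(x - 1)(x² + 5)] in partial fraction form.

At x=1: A = (2·1 + 0)/(1² + 5) = 1/3. B = -A = -1/3, C = 2 - 1·A = 5/3
Result: (1/3)/(x - 1) - ((1/3)x - 5/3)/(x² + 5)


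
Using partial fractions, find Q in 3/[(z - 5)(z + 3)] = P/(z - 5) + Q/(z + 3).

Cover-up at z = -3: Q = 3/(-3 - 5) = -3/8


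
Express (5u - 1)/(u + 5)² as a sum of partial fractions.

(5u - 1) = P(u + 5) + Q. At u = -5: Q = 5·(-5) - 1 = -26. Coeff of u: P = 5
Result: 5/(u + 5) - 26/(u + 5)²


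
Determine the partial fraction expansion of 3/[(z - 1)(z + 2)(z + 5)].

Using cover-up method: α = 1/6, β = -1/3, γ = 1/6
Result: (1/6)/(z - 1) - (1/3)/(z + 2) + (1/6)/(z + 5)


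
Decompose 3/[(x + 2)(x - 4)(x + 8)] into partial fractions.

Using cover-up method: A = -1/12, B = 1/24, C = 1/24
Result: (-1/12)/(x + 2) + (1/24)/(x - 4) + (1/24)/(x + 8)


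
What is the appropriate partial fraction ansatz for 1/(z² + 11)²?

Repeated quadratic factor: (Pz + Q)/(z² + 11) + (Rz + S)/(z² + 11)²


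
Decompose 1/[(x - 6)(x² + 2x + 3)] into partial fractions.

Cover-up at x = 6: A = 1/(6² + 2·6 + 3) = 1/51. Then B = -A = -1/51, C = -A·(2 + 6) = -8/51
Result: (1/51)/(x - 6) - ((1/51)x + 8/51)/(x² + 2x + 3)


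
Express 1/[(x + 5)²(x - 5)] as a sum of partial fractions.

Cover-up at x=5: C = 1/(5 + 5)² = 1/100. Cover-up at x=-5: B = 1/(-5 - 5) = -1/10. Comparing x² coeff: A = -C = -1/100
Result: (-1/100)/(x + 5) - (1/10)/(x + 5)² + (1/100)/(x - 5)


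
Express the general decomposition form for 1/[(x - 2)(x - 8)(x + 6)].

Three distinct linear factors: P/(x - 2) + Q/(x - 8) + R/(x + 6)


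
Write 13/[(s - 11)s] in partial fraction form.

13/(s - 11)s = P/(s - 11) + Q/s. P = 13/(11 - 0) = 13/11, Q = 13/(0 - 11) = -13/11
Result: (13/11)/(s - 11) - (13/11)/s


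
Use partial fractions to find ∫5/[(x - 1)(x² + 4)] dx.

Cover-up at x=1: α = 5/(1²+4) = 1. Coeff matching: β = -1, γ = -1. Decomposition: 1/(x - 1) - (x + 1)/(x² + 4). Integrate: linear → ln, quadratic → (1/2)ln + arctan: ln|(x - 1)| - (1/2) ln(x² + 4) - (1/2) arctan(x/2) + C


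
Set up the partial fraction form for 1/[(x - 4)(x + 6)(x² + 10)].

Two linear + quadratic: α/(x - 4) + β/(x + 6) + (γx + δ)/(x² + 10)


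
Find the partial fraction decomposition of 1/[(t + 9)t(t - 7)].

Using cover-up method: A = 1/144, B = -1/63, C = 1/112
Result: (1/144)/(t + 9) - (1/63)/t + (1/112)/(t - 7)


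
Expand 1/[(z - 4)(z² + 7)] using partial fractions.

Cover-up at z = 4: A = 1/(4² + 7) = 1/23. Then B = -A = -1/23, C = -A·(0 + 4) = -4/23
Result: (1/23)/(z - 4) - ((1/23)z + 4/23)/(z² + 7)


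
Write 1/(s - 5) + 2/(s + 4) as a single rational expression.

Common denominator (s - 5)(s + 4). Numerator: 1(s + 4) + 2(s - 5) = (s + 4) + (2s - 10) = 3s - 6
Result: (3s - 6)/[(s - 5)(s + 4)]


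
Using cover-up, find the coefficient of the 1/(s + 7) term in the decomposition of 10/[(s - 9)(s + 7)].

Cover (s + 7), set s=-7: 10/((s - 9) at s=-7) = 10/(-16) = -5/8


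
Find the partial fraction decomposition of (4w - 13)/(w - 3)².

(4w - 13) = α(w - 3) + β. At w = 3: β = 4·3 - 13 = -1. Coeff of w: α = 4
Result: 4/(w - 3) - 1/(w - 3)²


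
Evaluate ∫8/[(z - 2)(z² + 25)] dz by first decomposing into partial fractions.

Cover-up at z=2: P = 8/(2²+25) = 8/29. Coeff matching: Q = -8/29, R = -16/29. Decomposition: (8/29)/(z - 2) - ((8/29)z + 16/29)/(z² + 25). Integrate: linear → ln, quadratic → (1/2)ln + arctan: (8/29) ln|(z - 2)| - (4/29) ln(z² + 25) - (16/145) arctan(z/5) + C


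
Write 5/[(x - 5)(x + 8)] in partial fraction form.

5/(x - 5)(x + 8) = A/(x - 5) + B/(x + 8). A = 5/(5 + 8) = 5/13, B = 5/(-8 - 5) = -5/13
Result: (5/13)/(x - 5) - (5/13)/(x + 8)


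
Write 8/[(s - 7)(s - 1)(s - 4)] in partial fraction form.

Using cover-up method: P = 4/9, Q = 4/9, R = -8/9
Result: (4/9)/(s - 7) + (4/9)/(s - 1) - (8/9)/(s - 4)


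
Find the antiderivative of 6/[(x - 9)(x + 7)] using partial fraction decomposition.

Decompose: 6/[(x - 9)(x + 7)] = (3/8)/(x - 9) - (3/8)/(x + 7). Integrate each term: (3/8) ln|(x - 9)| - (3/8) ln|(x + 7)| + C


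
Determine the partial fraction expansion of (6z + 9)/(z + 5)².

(6z + 9) = P(z + 5) + Q. At z = -5: Q = 6·(-5) + 9 = -21. Coeff of z: P = 6
Result: 6/(z + 5) - 21/(z + 5)²


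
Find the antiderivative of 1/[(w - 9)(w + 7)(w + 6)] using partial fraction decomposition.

Cover-up: P = 1/240, Q = 1/16, R = -1/15. Decomposition: (1/240)/(w - 9) + (1/16)/(w + 7) - (1/15)/(w + 6). Integrate each term: (1/240) ln|(w - 9)| + (1/16) ln|(w + 7)| - (1/15) ln|(w + 6)| + C


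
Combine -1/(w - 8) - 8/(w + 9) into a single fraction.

Common denominator (w - 8)(w + 9). Numerator: -1(w + 9) - 8(w - 8) = (-w - 9) - (8w - 64) = -9w + 55
Result: (-9w + 55)/[(w - 8)(w + 9)]


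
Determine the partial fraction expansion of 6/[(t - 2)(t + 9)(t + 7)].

Using cover-up method: A = 2/33, B = 3/11, C = -1/3
Result: (2/33)/(t - 2) + (3/11)/(t + 9) - (1/3)/(t + 7)


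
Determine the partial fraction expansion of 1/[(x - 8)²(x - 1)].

Cover-up at x=1: R = 1/(1 - 8)² = 1/49. Cover-up at x=8: Q = 1/(8 - 1) = 1/7. Comparing x² coeff: P = -R = -1/49
Result: (-1/49)/(x - 8) + (1/7)/(x - 8)² + (1/49)/(x - 1)


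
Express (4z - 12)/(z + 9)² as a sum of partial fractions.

(4z - 12) = A(z + 9) + B. At z = -9: B = 4·(-9) - 12 = -48. Coeff of z: A = 4
Result: 4/(z + 9) - 48/(z + 9)²


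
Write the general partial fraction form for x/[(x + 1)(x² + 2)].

Linear + irreducible quadratic: A/(x + 1) + (Bx + C)/(x² + 2)


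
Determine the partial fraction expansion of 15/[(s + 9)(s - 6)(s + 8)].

Using cover-up method: α = 1, β = 1/14, γ = -15/14
Result: 1/(s + 9) + (1/14)/(s - 6) - (15/14)/(s + 8)


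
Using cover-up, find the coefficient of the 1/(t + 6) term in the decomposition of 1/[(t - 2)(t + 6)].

Cover (t + 6), set t=-6: 1/((t - 2) at t=-6) = 1/(-8) = -1/8


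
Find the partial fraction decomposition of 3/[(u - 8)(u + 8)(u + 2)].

Using cover-up method: A = 3/160, B = 1/32, C = -1/20
Result: (3/160)/(u - 8) + (1/32)/(u + 8) - (1/20)/(u + 2)


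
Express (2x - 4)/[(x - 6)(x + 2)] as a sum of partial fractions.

At x=6: A = (2·6 - 4)/(6 + 2) = 1. At x=-2: B = (2·(-2) - 4)/(-2 - 6) = 1
Result: 1/(x - 6) + 1/(x + 2)


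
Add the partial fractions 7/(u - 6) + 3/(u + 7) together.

Common denominator (u - 6)(u + 7). Numerator: 7(u + 7) + 3(u - 6) = (7u + 49) + (3u - 18) = 10u + 31
Result: (10u + 31)/[(u - 6)(u + 7)]


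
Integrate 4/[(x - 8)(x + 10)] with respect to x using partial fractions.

Decompose: 4/[(x - 8)(x + 10)] = (2/9)/(x - 8) - (2/9)/(x + 10). Integrate each term: (2/9) ln|(x - 8)| - (2/9) ln|(x + 10)| + C


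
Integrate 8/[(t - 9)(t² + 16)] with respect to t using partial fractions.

Cover-up at t=9: α = 8/(9²+16) = 8/97. Coeff matching: β = -8/97, γ = -72/97. Decomposition: (8/97)/(t - 9) - ((8/97)t + 72/97)/(t² + 16). Integrate: linear → ln, quadratic → (1/2)ln + arctan: (8/97) ln|(t - 9)| - (4/97) ln(t² + 16) - (18/97) arctan(t/4) + C


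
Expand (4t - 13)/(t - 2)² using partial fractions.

(4t - 13) = α(t - 2) + β. At t = 2: β = 4·2 - 13 = -5. Coeff of t: α = 4
Result: 4/(t - 2) - 5/(t - 2)²


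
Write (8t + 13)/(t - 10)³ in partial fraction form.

(8t + 13) = P(t - 10)² + Q(t - 10) + R. At t = 10: R = 8·10 + 13 = 93. Coefficients: P = 0, Q = 8
Result: 8/(t - 10)² + 93/(t - 10)³


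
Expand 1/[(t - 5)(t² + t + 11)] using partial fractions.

Cover-up at t = 5: α = 1/(5² + 1·5 + 11) = 1/41. Then β = -α = -1/41, γ = -α·(1 + 5) = -6/41
Result: (1/41)/(t - 5) - ((1/41)t + 6/41)/(t² + t + 11)


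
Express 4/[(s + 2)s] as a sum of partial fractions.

4/(s + 2)s = P/(s + 2) + Q/s. P = 4/(-2 - 0) = -2, Q = 4/(0 + 2) = 2
Result: -2/(s + 2) + 2/s


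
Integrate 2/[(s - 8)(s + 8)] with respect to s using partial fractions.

Decompose: 2/[(s - 8)(s + 8)] = (1/8)/(s - 8) - (1/8)/(s + 8). Integrate each term: (1/8) ln|(s - 8)| - (1/8) ln|(s + 8)| + C


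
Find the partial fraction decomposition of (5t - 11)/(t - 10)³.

(5t - 11) = A(t - 10)² + B(t - 10) + C. At t = 10: C = 5·10 - 11 = 39. Coefficients: A = 0, B = 5
Result: 5/(t - 10)² + 39/(t - 10)³


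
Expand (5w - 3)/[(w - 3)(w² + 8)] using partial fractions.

At w=3: A = (5·3 - 3)/(3² + 8) = 12/17. B = -A = -12/17, C = 5 - 3·A = 49/17
Result: (12/17)/(w - 3) - ((12/17)w - 49/17)/(w² + 8)


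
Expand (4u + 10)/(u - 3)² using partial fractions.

(4u + 10) = P(u - 3) + Q. At u = 3: Q = 4·3 + 10 = 22. Coeff of u: P = 4
Result: 4/(u - 3) + 22/(u - 3)²


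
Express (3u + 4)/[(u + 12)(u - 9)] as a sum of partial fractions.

At u=-12: A = (3·(-12) + 4)/(-12 - 9) = 32/21. At u=9: B = (3·9 + 4)/(9 + 12) = 31/21
Result: (32/21)/(u + 12) + (31/21)/(u - 9)


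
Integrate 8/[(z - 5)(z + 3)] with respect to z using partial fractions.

Decompose: 8/[(z - 5)(z + 3)] = 1/(z - 5) - 1/(z + 3). Integrate each term: ln|(z - 5)| - ln|(z + 3)| + C


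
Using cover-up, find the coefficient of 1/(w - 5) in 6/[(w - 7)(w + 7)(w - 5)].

Cover (w - 5), set w=5: 6/[(5 - 7)(5 + 7)] = -1/4


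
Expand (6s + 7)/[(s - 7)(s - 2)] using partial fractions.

At s=7: α = (6·7 + 7)/(7 - 2) = 49/5. At s=2: β = (6·2 + 7)/(2 - 7) = -19/5
Result: (49/5)/(s - 7) - (19/5)/(s - 2)


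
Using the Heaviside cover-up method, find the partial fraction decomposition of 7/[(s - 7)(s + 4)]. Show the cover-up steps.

Cover (s - 7): set s=7, get A = 7/(7 + 4) = 7/11. Cover (s + 4): set s=-4, get B = 7/(-4 - 7) = -7/11.
Result: (7/11)/(s - 7) - (7/11)/(s + 4)


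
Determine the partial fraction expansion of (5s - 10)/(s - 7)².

(5s - 10) = P(s - 7) + Q. At s = 7: Q = 5·7 - 10 = 25. Coeff of s: P = 5
Result: 5/(s - 7) + 25/(s - 7)²


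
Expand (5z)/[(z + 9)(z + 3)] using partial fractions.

At z=-9: P = (5·(-9) + 0)/(-9 + 3) = 15/2. At z=-3: Q = (5·(-3) + 0)/(-3 + 9) = -5/2
Result: (15/2)/(z + 9) - (5/2)/(z + 3)


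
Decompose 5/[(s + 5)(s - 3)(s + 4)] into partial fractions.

Using cover-up method: P = 5/8, Q = 5/56, R = -5/7
Result: (5/8)/(s + 5) + (5/56)/(s - 3) - (5/7)/(s + 4)


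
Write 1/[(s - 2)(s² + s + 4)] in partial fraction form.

Cover-up at s = 2: α = 1/(2² + 1·2 + 4) = 1/10. Then β = -α = -1/10, γ = -α·(1 + 2) = -3/10
Result: (1/10)/(s - 2) - ((1/10)s + 3/10)/(s² + s + 4)


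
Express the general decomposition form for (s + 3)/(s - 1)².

Repeated linear factor: A/(s - 1) + B/(s - 1)²


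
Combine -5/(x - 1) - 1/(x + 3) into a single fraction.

Common denominator (x - 1)(x + 3). Numerator: -5(x + 3) - 1(x - 1) = (-5x - 15) - (x - 1) = -6x - 14
Result: (-6x - 14)/[(x - 1)(x + 3)]


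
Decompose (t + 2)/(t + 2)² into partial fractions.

(t + 2) = α(t + 2) + β. At t = -2: β = 1·(-2) + 2 = 0. Coeff of t: α = 1
Result: 1/(t + 2)


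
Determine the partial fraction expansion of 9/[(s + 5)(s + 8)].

9/(s + 5)(s + 8) = α/(s + 5) + β/(s + 8). α = 9/(-5 + 8) = 3, β = 9/(-8 + 5) = -3
Result: 3/(s + 5) - 3/(s + 8)


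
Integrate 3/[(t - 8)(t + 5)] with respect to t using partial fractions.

Decompose: 3/[(t - 8)(t + 5)] = (3/13)/(t - 8) - (3/13)/(t + 5). Integrate each term: (3/13) ln|(t - 8)| - (3/13) ln|(t + 5)| + C


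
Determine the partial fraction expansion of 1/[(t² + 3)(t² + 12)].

Coefficient matching gives A = C = 0, B = 1/(12-3) = 1/9, D = -B = -1/9
Result: (1/9)/(t² + 3) - (1/9)/(t² + 12)


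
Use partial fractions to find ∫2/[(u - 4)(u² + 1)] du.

Cover-up at u=4: α = 2/(4²+1) = 2/17. Coeff matching: β = -2/17, γ = -8/17. Decomposition: (2/17)/(u - 4) - ((2/17)u + 8/17)/(u² + 1). Integrate: linear → ln, quadratic → (1/2)ln + arctan: (2/17) ln|(u - 4)| - (1/17) ln(u² + 1) - (8/17) arctan(u) + C


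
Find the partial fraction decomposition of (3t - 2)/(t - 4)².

(3t - 2) = α(t - 4) + β. At t = 4: β = 3·4 - 2 = 10. Coeff of t: α = 3
Result: 3/(t - 4) + 10/(t - 4)²


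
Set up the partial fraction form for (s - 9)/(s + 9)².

Repeated linear factor: A/(s + 9) + B/(s + 9)²


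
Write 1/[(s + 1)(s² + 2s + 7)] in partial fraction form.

Cover-up at s = -1: A = 1/((-1)² + 2·(-1) + 7) = 1/6. Then B = -A = -1/6, C = -A·(2 - 1) = -1/6
Result: (1/6)/(s + 1) - ((1/6)s + 1/6)/(s² + 2s + 7)


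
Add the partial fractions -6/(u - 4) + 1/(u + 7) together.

Common denominator (u - 4)(u + 7). Numerator: -6(u + 7) + 1(u - 4) = (-6u - 42) + (u - 4) = -5u - 46
Result: (-5u - 46)/[(u - 4)(u + 7)]


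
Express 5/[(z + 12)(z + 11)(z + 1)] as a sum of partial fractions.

Using cover-up method: P = 5/11, Q = -1/2, R = 1/22
Result: (5/11)/(z + 12) - (1/2)/(z + 11) + (1/22)/(z + 1)


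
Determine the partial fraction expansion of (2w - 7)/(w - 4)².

(2w - 7) = A(w - 4) + B. At w = 4: B = 2·4 - 7 = 1. Coeff of w: A = 2
Result: 2/(w - 4) + 1/(w - 4)²


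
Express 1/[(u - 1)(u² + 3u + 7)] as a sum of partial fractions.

Cover-up at u = 1: P = 1/(1² + 3·1 + 7) = 1/11. Then Q = -P = -1/11, R = -P·(3 + 1) = -4/11
Result: (1/11)/(u - 1) - ((1/11)u + 4/11)/(u² + 3u + 7)


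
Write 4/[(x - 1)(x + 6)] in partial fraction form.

4/(x - 1)(x + 6) = A/(x - 1) + B/(x + 6). A = 4/(1 + 6) = 4/7, B = 4/(-6 - 1) = -4/7
Result: (4/7)/(x - 1) - (4/7)/(x + 6)


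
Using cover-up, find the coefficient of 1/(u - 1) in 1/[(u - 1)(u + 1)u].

Cover (u - 1), set u=1: 1/[(1 + 1)(1 - 0)] = 1/2


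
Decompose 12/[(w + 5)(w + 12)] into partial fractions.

12/(w + 5)(w + 12) = A/(w + 5) + B/(w + 12). A = 12/(-5 + 12) = 12/7, B = 12/(-12 + 5) = -12/7
Result: (12/7)/(w + 5) - (12/7)/(w + 12)


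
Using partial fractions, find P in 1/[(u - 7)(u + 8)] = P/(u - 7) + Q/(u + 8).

Cover-up at u = 7: P = 1/(7 + 8) = 1/15


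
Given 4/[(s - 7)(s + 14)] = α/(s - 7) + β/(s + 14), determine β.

Cover-up at s = -14: β = 4/(-14 - 7) = -4/21


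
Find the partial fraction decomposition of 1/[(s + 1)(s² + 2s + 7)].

Cover-up at s = -1: α = 1/((-1)² + 2·(-1) + 7) = 1/6. Then β = -α = -1/6, γ = -α·(2 - 1) = -1/6
Result: (1/6)/(s + 1) - ((1/6)s + 1/6)/(s² + 2s + 7)


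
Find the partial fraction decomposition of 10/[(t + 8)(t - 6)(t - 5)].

Using cover-up method: P = 5/91, Q = 5/7, R = -10/13
Result: (5/91)/(t + 8) + (5/7)/(t - 6) - (10/13)/(t - 5)


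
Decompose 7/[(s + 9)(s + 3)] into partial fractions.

7/(s + 9)(s + 3) = A/(s + 9) + B/(s + 3). A = 7/(-9 + 3) = -7/6, B = 7/(-3 + 9) = 7/6
Result: (-7/6)/(s + 9) + (7/6)/(s + 3)


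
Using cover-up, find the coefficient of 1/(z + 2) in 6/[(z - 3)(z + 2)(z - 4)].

Cover (z + 2), set z=-2: 6/[(-2 - 3)(-2 - 4)] = 1/5


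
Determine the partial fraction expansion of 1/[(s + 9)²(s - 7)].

Cover-up at s=7: R = 1/(7 + 9)² = 1/256. Cover-up at s=-9: Q = 1/(-9 - 7) = -1/16. Comparing s² coeff: P = -R = -1/256
Result: (-1/256)/(s + 9) - (1/16)/(s + 9)² + (1/256)/(s - 7)


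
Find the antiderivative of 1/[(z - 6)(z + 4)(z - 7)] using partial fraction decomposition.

Cover-up: α = -1/10, β = 1/110, γ = 1/11. Decomposition: (-1/10)/(z - 6) + (1/110)/(z + 4) + (1/11)/(z - 7). Integrate each term: (-1/10) ln|(z - 6)| + (1/110) ln|(z + 4)| + (1/11) ln|(z - 7)| + C


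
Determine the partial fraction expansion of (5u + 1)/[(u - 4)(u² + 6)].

At u=4: α = (5·4 + 1)/(4² + 6) = 21/22. β = -α = -21/22, γ = 5 - 4·α = 13/11
Result: (21/22)/(u - 4) - ((21/22)u - 13/11)/(u² + 6)


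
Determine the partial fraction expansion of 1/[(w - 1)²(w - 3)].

Cover-up at w=3: C = 1/(3 - 1)² = 1/4. Cover-up at w=1: B = 1/(1 - 3) = -1/2. Comparing w² coeff: A = -C = -1/4
Result: (-1/4)/(w - 1) - (1/2)/(w - 1)² + (1/4)/(w - 3)


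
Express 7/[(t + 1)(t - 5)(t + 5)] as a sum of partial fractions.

Using cover-up method: α = -7/24, β = 7/60, γ = 7/40
Result: (-7/24)/(t + 1) + (7/60)/(t - 5) + (7/40)/(t + 5)


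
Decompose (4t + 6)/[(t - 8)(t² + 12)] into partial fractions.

At t=8: α = (4·8 + 6)/(8² + 12) = 1/2. β = -α = -1/2, γ = 4 - 8·α = 0
Result: (1/2)/(t - 8) - ((1/2)t)/(t² + 12)


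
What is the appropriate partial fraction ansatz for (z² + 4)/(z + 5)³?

Repeated linear factor (power 3): A/(z + 5) + B/(z + 5)² + C/(z + 5)³


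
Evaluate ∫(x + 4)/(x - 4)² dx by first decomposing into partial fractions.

Decompose: A = 1, B = 1·4 + 4 = 8, so (x + 4)/(x - 4)² = 1/(x - 4) + 8/(x - 4)². Integrate: ∫ A/(x - 4) dx = ln|(x - 4)|; ∫ B/(x - 4)² dx = -8/(x - 4). Sum: ln|(x - 4)| - 8/(x - 4) + C


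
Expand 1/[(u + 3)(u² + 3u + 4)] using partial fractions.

Cover-up at u = -3: α = 1/((-3)² + 3·(-3) + 4) = 1/4. Then β = -α = -1/4, γ = -α·(3 - 3) = 0
Result: (1/4)/(u + 3) - ((1/4)u)/(u² + 3u + 4)


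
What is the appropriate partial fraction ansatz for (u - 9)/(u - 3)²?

Repeated linear factor: P/(u - 3) + Q/(u - 3)²


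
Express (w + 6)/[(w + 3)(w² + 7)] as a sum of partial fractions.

At w=-3: A = (1·(-3) + 6)/((-3)² + 7) = 3/16. B = -A = -3/16, C = 1 - (-3)·A = 25/16
Result: (3/16)/(w + 3) - ((3/16)w - 25/16)/(w² + 7)


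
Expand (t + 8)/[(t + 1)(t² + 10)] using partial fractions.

At t=-1: α = (1·(-1) + 8)/((-1)² + 10) = 7/11. β = -α = -7/11, γ = 1 - (-1)·α = 18/11
Result: (7/11)/(t + 1) - ((7/11)t - 18/11)/(t² + 10)


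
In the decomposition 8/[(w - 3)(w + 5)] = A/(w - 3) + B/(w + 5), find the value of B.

Cover-up at w = -5: B = 8/(-5 - 3) = -8/8 = -1


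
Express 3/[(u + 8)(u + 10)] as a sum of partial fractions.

3/(u + 8)(u + 10) = A/(u + 8) + B/(u + 10). A = 3/(-8 + 10) = 3/2, B = 3/(-10 + 8) = -3/2
Result: (3/2)/(u + 8) - (3/2)/(u + 10)


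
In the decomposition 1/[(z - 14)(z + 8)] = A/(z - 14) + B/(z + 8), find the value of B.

Cover-up at z = -8: B = 1/(-8 - 14) = -1/22


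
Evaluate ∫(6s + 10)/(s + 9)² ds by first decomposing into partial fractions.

Decompose: P = 6, Q = 6·(-9) + 10 = -44, so (6s + 10)/(s + 9)² = 6/(s + 9) - 44/(s + 9)². Integrate: ∫ P/(s + 9) ds = 6 ln|(s + 9)|; ∫ Q/(s + 9)² ds = 44/(s + 9). Sum: 6 ln|(s + 9)| + 44/(s + 9) + C


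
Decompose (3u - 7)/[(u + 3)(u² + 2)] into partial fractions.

At u=-3: A = (3·(-3) - 7)/((-3)² + 2) = -16/11. B = -A = 16/11, C = 3 - (-3)·A = -15/11
Result: (-16/11)/(u + 3) + ((16/11)u - 15/11)/(u² + 2)


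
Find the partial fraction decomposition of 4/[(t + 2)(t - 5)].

4/(t + 2)(t - 5) = A/(t + 2) + B/(t - 5). A = 4/(-2 - 5) = -4/7, B = 4/(5 + 2) = 4/7
Result: (-4/7)/(t + 2) + (4/7)/(t - 5)


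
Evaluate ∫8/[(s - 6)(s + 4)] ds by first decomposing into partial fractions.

Decompose: 8/[(s - 6)(s + 4)] = (4/5)/(s - 6) - (4/5)/(s + 4). Integrate each term: (4/5) ln|(s - 6)| - (4/5) ln|(s + 4)| + C


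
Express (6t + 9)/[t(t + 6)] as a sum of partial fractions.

At t=0: A = (6·0 + 9)/(0 + 6) = 3/2. At t=-6: B = (6·(-6) + 9)/(-6 - 0) = 9/2
Result: (3/2)/t + (9/2)/(t + 6)


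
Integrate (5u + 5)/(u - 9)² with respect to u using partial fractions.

Decompose: α = 5, β = 5·9 + 5 = 50, so (5u + 5)/(u - 9)² = 5/(u - 9) + 50/(u - 9)². Integrate: ∫ α/(u - 9) du = 5 ln|(u - 9)|; ∫ β/(u - 9)² du = -50/(u - 9). Sum: 5 ln|(u - 9)| - 50/(u - 9) + C


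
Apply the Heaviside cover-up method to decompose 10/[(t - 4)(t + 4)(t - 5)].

Cover (t - 4), t=4: P = 10/[(4 + 4)(4 - 5)] = -5/4. Cover (t + 4), t=-4: Q = 10/[(-4 - 4)(-4 - 5)] = 5/36. Cover (t - 5), t=5: R = 10/[(5 - 4)(5 + 4)] = 10/9.
Result: (-5/4)/(t - 4) + (5/36)/(t + 4) + (10/9)/(t - 5)


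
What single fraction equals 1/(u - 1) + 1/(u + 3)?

Common denominator (u - 1)(u + 3). Numerator: 1(u + 3) + 1(u - 1) = (u + 3) + (u - 1) = 2u + 2
Result: (2u + 2)/[(u - 1)(u + 3)]


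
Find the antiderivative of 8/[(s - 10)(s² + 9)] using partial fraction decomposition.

Cover-up at s=10: P = 8/(10²+9) = 8/109. Coeff matching: Q = -8/109, R = -80/109. Decomposition: (8/109)/(s - 10) - ((8/109)s + 80/109)/(s² + 9). Integrate: linear → ln, quadratic → (1/2)ln + arctan: (8/109) ln|(s - 10)| - (4/109) ln(s² + 9) - (80/327) arctan(s/3) + C


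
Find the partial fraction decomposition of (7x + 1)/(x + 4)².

(7x + 1) = P(x + 4) + Q. At x = -4: Q = 7·(-4) + 1 = -27. Coeff of x: P = 7
Result: 7/(x + 4) - 27/(x + 4)²


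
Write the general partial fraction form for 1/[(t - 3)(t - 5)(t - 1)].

Three distinct linear factors: α/(t - 3) + β/(t - 5) + γ/(t - 1)


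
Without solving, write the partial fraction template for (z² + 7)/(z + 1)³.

Repeated linear factor (power 3): A/(z + 1) + B/(z + 1)² + C/(z + 1)³


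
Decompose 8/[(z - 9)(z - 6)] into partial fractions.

8/(z - 9)(z - 6) = P/(z - 9) + Q/(z - 6). P = 8/(9 - 6) = 8/3, Q = 8/(6 - 9) = -8/3
Result: (8/3)/(z - 9) - (8/3)/(z - 6)


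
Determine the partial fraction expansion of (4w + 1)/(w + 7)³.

(4w + 1) = P(w + 7)² + Q(w + 7) + R. At w = -7: R = 4·(-7) + 1 = -27. Coefficients: P = 0, Q = 4
Result: 4/(w + 7)² - 27/(w + 7)³


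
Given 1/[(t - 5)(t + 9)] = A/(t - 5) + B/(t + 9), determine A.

Cover-up at t = 5: A = 1/(5 + 9) = 1/14


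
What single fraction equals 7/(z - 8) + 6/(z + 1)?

Common denominator (z - 8)(z + 1). Numerator: 7(z + 1) + 6(z - 8) = (7z + 7) + (6z - 48) = 13z - 41
Result: (13z - 41)/[(z - 8)(z + 1)]


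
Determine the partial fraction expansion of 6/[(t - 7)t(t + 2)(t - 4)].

Using Heaviside cover-up: (2/63)/(t - 7) + (3/28)/t - (1/18)/(t + 2) - (1/12)/(t - 4)


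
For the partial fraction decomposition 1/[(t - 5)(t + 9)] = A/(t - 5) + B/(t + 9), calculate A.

Cover-up at t = 5: A = 1/(5 + 9) = 1/14


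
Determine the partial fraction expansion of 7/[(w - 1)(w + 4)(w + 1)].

Using cover-up method: A = 7/10, B = 7/15, C = -7/6
Result: (7/10)/(w - 1) + (7/15)/(w + 4) - (7/6)/(w + 1)


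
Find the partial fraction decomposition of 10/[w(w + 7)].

10/w(w + 7) = α/w + β/(w + 7). α = 10/(0 + 7) = 10/7, β = 10/(-7 - 0) = -10/7
Result: (10/7)/w - (10/7)/(w + 7)


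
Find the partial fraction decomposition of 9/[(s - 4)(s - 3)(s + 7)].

Using cover-up method: P = 9/11, Q = -9/10, R = 9/110
Result: (9/11)/(s - 4) - (9/10)/(s - 3) + (9/110)/(s + 7)


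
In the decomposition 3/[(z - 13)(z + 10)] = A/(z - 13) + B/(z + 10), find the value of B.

Cover-up at z = -10: B = 3/(-10 - 13) = -3/23


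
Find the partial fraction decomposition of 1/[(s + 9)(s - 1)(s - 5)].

Using cover-up method: P = 1/140, Q = -1/40, R = 1/56
Result: (1/140)/(s + 9) - (1/40)/(s - 1) + (1/56)/(s - 5)


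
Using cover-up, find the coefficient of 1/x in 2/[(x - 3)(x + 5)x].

Cover x, set x=0: 2/[(0 - 3)(0 + 5)] = -2/15


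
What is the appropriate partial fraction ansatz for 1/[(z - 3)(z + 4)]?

Distinct linear factors: α/(z - 3) + β/(z + 4)


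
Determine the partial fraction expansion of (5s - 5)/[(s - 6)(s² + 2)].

At s=6: A = (5·6 - 5)/(6² + 2) = 25/38. B = -A = -25/38, C = 5 - 6·A = 20/19
Result: (25/38)/(s - 6) - ((25/38)s - 20/19)/(s² + 2)


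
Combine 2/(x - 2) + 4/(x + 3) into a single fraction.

Common denominator (x - 2)(x + 3). Numerator: 2(x + 3) + 4(x - 2) = (2x + 6) + (4x - 8) = 6x - 2
Result: (6x - 2)/[(x - 2)(x + 3)]


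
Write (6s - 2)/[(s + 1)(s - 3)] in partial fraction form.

At s=-1: α = (6·(-1) - 2)/(-1 - 3) = 2. At s=3: β = (6·3 - 2)/(3 + 1) = 4
Result: 2/(s + 1) + 4/(s - 3)


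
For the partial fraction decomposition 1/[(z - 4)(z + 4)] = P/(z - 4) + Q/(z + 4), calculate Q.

Cover-up at z = -4: Q = 1/(-4 - 4) = -1/8


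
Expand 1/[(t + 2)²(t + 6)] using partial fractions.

Cover-up at t=-6: R = 1/(-6 + 2)² = 1/16. Cover-up at t=-2: Q = 1/(-2 + 6) = 1/4. Comparing t² coeff: P = -R = -1/16
Result: (-1/16)/(t + 2) + (1/4)/(t + 2)² + (1/16)/(t + 6)


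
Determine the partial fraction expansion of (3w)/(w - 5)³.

(3w) = A(w - 5)² + B(w - 5) + C. At w = 5: C = 3·5 + 0 = 15. Coefficients: A = 0, B = 3
Result: 3/(w - 5)² + 15/(w - 5)³


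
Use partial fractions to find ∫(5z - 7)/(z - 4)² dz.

Decompose: A = 5, B = 5·4 - 7 = 13, so (5z - 7)/(z - 4)² = 5/(z - 4) + 13/(z - 4)². Integrate: ∫ A/(z - 4) dz = 5 ln|(z - 4)|; ∫ B/(z - 4)² dz = -13/(z - 4). Sum: 5 ln|(z - 4)| - 13/(z - 4) + C


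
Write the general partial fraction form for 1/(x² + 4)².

Repeated quadratic factor: (Ax + B)/(x² + 4) + (Cx + D)/(x² + 4)²


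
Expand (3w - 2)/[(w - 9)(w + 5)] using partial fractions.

At w=9: A = (3·9 - 2)/(9 + 5) = 25/14. At w=-5: B = (3·(-5) - 2)/(-5 - 9) = 17/14
Result: (25/14)/(w - 9) + (17/14)/(w + 5)


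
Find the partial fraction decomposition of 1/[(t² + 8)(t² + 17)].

Coefficient matching gives α = γ = 0, β = 1/(17-8) = 1/9, δ = -β = -1/9
Result: (1/9)/(t² + 8) - (1/9)/(t² + 17)


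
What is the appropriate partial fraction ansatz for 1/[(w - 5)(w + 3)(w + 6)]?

Three distinct linear factors: α/(w - 5) + β/(w + 3) + γ/(w + 6)


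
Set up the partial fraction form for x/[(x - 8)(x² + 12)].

Linear + irreducible quadratic: A/(x - 8) + (Bx + C)/(x² + 12)


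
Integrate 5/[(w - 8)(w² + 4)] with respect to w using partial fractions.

Cover-up at w=8: P = 5/(8²+4) = 5/68. Coeff matching: Q = -5/68, R = -10/17. Decomposition: (5/68)/(w - 8) - ((5/68)w + 10/17)/(w² + 4). Integrate: linear → ln, quadratic → (1/2)ln + arctan: (5/68) ln|(w - 8)| - (5/136) ln(w² + 4) - (5/17) arctan(w/2) + C


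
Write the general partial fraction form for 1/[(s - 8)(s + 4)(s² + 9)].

Two linear + quadratic: P/(s - 8) + Q/(s + 4) + (Rs + S)/(s² + 9)


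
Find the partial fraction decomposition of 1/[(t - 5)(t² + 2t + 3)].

Cover-up at t = 5: α = 1/(5² + 2·5 + 3) = 1/38. Then β = -α = -1/38, γ = -α·(2 + 5) = -7/38
Result: (1/38)/(t - 5) - ((1/38)t + 7/38)/(t² + 2t + 3)


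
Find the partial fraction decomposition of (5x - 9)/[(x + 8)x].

At x=-8: P = (5·(-8) - 9)/(-8 - 0) = 49/8. At x=0: Q = (5·0 - 9)/(0 + 8) = -9/8
Result: (49/8)/(x + 8) - (9/8)/x


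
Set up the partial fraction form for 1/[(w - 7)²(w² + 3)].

Repeated linear + quadratic: P/(w - 7) + Q/(w - 7)² + (Rw + S)/(w² + 3)


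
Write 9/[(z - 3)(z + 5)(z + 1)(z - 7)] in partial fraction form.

Using Heaviside cover-up: (-9/128)/(z - 3) - (3/128)/(z + 5) + (9/128)/(z + 1) + (3/128)/(z - 7)


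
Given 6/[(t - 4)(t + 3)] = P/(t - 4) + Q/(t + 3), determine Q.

Cover-up at t = -3: Q = 6/(-3 - 4) = -6/7


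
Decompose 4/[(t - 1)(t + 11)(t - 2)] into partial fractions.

Using cover-up method: α = -1/3, β = 1/39, γ = 4/13
Result: (-1/3)/(t - 1) + (1/39)/(t + 11) + (4/13)/(t - 2)


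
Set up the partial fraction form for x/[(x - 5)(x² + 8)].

Linear + irreducible quadratic: A/(x - 5) + (Bx + C)/(x² + 8)


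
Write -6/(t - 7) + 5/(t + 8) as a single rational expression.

Common denominator (t - 7)(t + 8). Numerator: -6(t + 8) + 5(t - 7) = (-6t - 48) + (5t - 35) = -t - 83
Result: (-t - 83)/[(t - 7)(t + 8)]


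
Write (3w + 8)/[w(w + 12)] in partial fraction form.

At w=0: A = (3·0 + 8)/(0 + 12) = 2/3. At w=-12: B = (3·(-12) + 8)/(-12 - 0) = 7/3
Result: (2/3)/w + (7/3)/(w + 12)


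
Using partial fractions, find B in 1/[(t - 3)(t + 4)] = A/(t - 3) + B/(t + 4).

Cover-up at t = -4: B = 1/(-4 - 3) = -1/7


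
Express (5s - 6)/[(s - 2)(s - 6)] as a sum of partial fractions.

At s=2: P = (5·2 - 6)/(2 - 6) = -1. At s=6: Q = (5·6 - 6)/(6 - 2) = 6
Result: -1/(s - 2) + 6/(s - 6)


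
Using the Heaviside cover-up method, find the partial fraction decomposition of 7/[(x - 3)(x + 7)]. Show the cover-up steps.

Cover (x - 3): set x=3, get A = 7/(3 + 7) = 7/10. Cover (x + 7): set x=-7, get B = 7/(-7 - 3) = -7/10.
Result: (7/10)/(x - 3) - (7/10)/(x + 7)


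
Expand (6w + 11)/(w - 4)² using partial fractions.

(6w + 11) = A(w - 4) + B. At w = 4: B = 6·4 + 11 = 35. Coeff of w: A = 6
Result: 6/(w - 4) + 35/(w - 4)²


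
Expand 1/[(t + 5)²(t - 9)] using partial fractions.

Cover-up at t=9: R = 1/(9 + 5)² = 1/196. Cover-up at t=-5: Q = 1/(-5 - 9) = -1/14. Comparing t² coeff: P = -R = -1/196
Result: (-1/196)/(t + 5) - (1/14)/(t + 5)² + (1/196)/(t - 9)


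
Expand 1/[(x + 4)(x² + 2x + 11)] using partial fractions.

Cover-up at x = -4: P = 1/((-4)² + 2·(-4) + 11) = 1/19. Then Q = -P = -1/19, R = -P·(2 - 4) = 2/19
Result: (1/19)/(x + 4) - ((1/19)x - 2/19)/(x² + 2x + 11)


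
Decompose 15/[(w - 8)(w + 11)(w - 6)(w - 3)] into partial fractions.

Using Heaviside cover-up: (3/38)/(w - 8) - (15/4522)/(w + 11) - (5/34)/(w - 6) + (1/14)/(w - 3)


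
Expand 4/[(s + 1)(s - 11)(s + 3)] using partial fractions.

Using cover-up method: A = -1/6, B = 1/42, C = 1/7
Result: (-1/6)/(s + 1) + (1/42)/(s - 11) + (1/7)/(s + 3)


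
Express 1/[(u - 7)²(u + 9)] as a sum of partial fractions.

Cover-up at u=-9: C = 1/(-9 - 7)² = 1/256. Cover-up at u=7: B = 1/(7 + 9) = 1/16. Comparing u² coeff: A = -C = -1/256
Result: (-1/256)/(u - 7) + (1/16)/(u - 7)² + (1/256)/(u + 9)


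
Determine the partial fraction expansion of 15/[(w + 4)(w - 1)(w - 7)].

Using cover-up method: A = 3/11, B = -1/2, C = 5/22
Result: (3/11)/(w + 4) - (1/2)/(w - 1) + (5/22)/(w - 7)


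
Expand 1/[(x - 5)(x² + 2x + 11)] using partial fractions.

Cover-up at x = 5: α = 1/(5² + 2·5 + 11) = 1/46. Then β = -α = -1/46, γ = -α·(2 + 5) = -7/46
Result: (1/46)/(x - 5) - ((1/46)x + 7/46)/(x² + 2x + 11)


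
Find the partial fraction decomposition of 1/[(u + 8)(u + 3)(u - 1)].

Using cover-up method: P = 1/45, Q = -1/20, R = 1/36
Result: (1/45)/(u + 8) - (1/20)/(u + 3) + (1/36)/(u - 1)


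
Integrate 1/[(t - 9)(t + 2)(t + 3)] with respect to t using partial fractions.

Cover-up: α = 1/132, β = -1/11, γ = 1/12. Decomposition: (1/132)/(t - 9) - (1/11)/(t + 2) + (1/12)/(t + 3). Integrate each term: (1/132) ln|(t - 9)| - (1/11) ln|(t + 2)| + (1/12) ln|(t + 3)| + C


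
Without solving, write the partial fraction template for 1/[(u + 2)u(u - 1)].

Three distinct linear factors: A/(u + 2) + B/u + C/(u - 1)


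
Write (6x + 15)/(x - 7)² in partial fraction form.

(6x + 15) = A(x - 7) + B. At x = 7: B = 6·7 + 15 = 57. Coeff of x: A = 6
Result: 6/(x - 7) + 57/(x - 7)²


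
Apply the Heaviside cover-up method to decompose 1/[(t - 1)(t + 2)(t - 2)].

Cover (t - 1), t=1: A = 1/[(1 + 2)(1 - 2)] = -1/3. Cover (t + 2), t=-2: B = 1/[(-2 - 1)(-2 - 2)] = 1/12. Cover (t - 2), t=2: C = 1/[(2 - 1)(2 + 2)] = 1/4.
Result: (-1/3)/(t - 1) + (1/12)/(t + 2) + (1/4)/(t - 2)


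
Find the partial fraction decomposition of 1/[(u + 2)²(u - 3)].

Cover-up at u=3: C = 1/(3 + 2)² = 1/25. Cover-up at u=-2: B = 1/(-2 - 3) = -1/5. Comparing u² coeff: A = -C = -1/25
Result: (-1/25)/(u + 2) - (1/5)/(u + 2)² + (1/25)/(u - 3)


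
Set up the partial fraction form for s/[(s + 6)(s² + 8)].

Linear + irreducible quadratic: α/(s + 6) + (βs + γ)/(s² + 8)


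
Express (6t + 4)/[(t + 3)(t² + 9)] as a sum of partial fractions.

At t=-3: P = (6·(-3) + 4)/((-3)² + 9) = -7/9. Q = -P = 7/9, R = 6 - (-3)·P = 11/3
Result: (-7/9)/(t + 3) + ((7/9)t + 11/3)/(t² + 9)


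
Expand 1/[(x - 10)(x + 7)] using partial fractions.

1/(x - 10)(x + 7) = A/(x - 10) + B/(x + 7). A = 1/(10 + 7) = 1/17, B = 1/(-7 - 10) = -1/17
Result: (1/17)/(x - 10) - (1/17)/(x + 7)


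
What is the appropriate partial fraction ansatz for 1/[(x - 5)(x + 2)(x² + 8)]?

Two linear + quadratic: P/(x - 5) + Q/(x + 2) + (Rx + S)/(x² + 8)


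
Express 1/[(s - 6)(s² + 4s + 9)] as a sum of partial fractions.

Cover-up at s = 6: P = 1/(6² + 4·6 + 9) = 1/69. Then Q = -P = -1/69, R = -P·(4 + 6) = -10/69
Result: (1/69)/(s - 6) - ((1/69)s + 10/69)/(s² + 4s + 9)


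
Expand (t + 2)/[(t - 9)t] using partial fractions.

At t=9: A = (1·9 + 2)/(9 - 0) = 11/9. At t=0: B = (1·0 + 2)/(0 - 9) = -2/9
Result: (11/9)/(t - 9) - (2/9)/t


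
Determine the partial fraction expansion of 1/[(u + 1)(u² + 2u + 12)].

Cover-up at u = -1: α = 1/((-1)² + 2·(-1) + 12) = 1/11. Then β = -α = -1/11, γ = -α·(2 - 1) = -1/11
Result: (1/11)/(u + 1) - ((1/11)u + 1/11)/(u² + 2u + 12)


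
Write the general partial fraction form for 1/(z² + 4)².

Repeated quadratic factor: (Az + B)/(z² + 4) + (Cz + D)/(z² + 4)²


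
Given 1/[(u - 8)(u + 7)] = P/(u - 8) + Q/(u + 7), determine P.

Cover-up at u = 8: P = 1/(8 + 7) = 1/15


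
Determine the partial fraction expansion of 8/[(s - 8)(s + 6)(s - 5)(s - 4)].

Using Heaviside cover-up: (1/21)/(s - 8) - (2/385)/(s + 6) - (8/33)/(s - 5) + (1/5)/(s - 4)


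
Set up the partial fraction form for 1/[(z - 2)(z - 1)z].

Three distinct linear factors: P/(z - 2) + Q/(z - 1) + R/z


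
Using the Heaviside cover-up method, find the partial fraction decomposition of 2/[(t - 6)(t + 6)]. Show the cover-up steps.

Cover (t - 6): set t=6, get A = 2/(6 + 6) = 1/6. Cover (t + 6): set t=-6, get B = 2/(-6 - 6) = -1/6.
Result: (1/6)/(t - 6) - (1/6)/(t + 6)


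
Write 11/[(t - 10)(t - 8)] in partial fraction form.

11/(t - 10)(t - 8) = P/(t - 10) + Q/(t - 8). P = 11/(10 - 8) = 11/2, Q = 11/(8 - 10) = -11/2
Result: (11/2)/(t - 10) - (11/2)/(t - 8)


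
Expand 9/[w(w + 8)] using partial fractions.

9/w(w + 8) = α/w + β/(w + 8). α = 9/(0 + 8) = 9/8, β = 9/(-8 - 0) = -9/8
Result: (9/8)/w - (9/8)/(w + 8)


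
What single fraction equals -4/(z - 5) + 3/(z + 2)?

Common denominator (z - 5)(z + 2). Numerator: -4(z + 2) + 3(z - 5) = (-4z - 8) + (3z - 15) = -z - 23
Result: (-z - 23)/[(z - 5)(z + 2)]


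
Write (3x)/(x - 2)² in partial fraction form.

(3x) = α(x - 2) + β. At x = 2: β = 3·2 + 0 = 6. Coeff of x: α = 3
Result: 3/(x - 2) + 6/(x - 2)²


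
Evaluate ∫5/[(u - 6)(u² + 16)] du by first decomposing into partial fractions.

Cover-up at u=6: α = 5/(6²+16) = 5/52. Coeff matching: β = -5/52, γ = -15/26. Decomposition: (5/52)/(u - 6) - ((5/52)u + 15/26)/(u² + 16). Integrate: linear → ln, quadratic → (1/2)ln + arctan: (5/52) ln|(u - 6)| - (5/104) ln(u² + 16) - (15/104) arctan(u/4) + C


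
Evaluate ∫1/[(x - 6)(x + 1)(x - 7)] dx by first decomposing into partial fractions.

Cover-up: P = -1/7, Q = 1/56, R = 1/8. Decomposition: (-1/7)/(x - 6) + (1/56)/(x + 1) + (1/8)/(x - 7). Integrate each term: (-1/7) ln|(x - 6)| + (1/56) ln|(x + 1)| + (1/8) ln|(x - 7)| + C


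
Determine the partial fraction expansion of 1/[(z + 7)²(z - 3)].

Cover-up at z=3: R = 1/(3 + 7)² = 1/100. Cover-up at z=-7: Q = 1/(-7 - 3) = -1/10. Comparing z² coeff: P = -R = -1/100
Result: (-1/100)/(z + 7) - (1/10)/(z + 7)² + (1/100)/(z - 3)


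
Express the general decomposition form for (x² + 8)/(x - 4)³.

Repeated linear factor (power 3): A/(x - 4) + B/(x - 4)² + C/(x - 4)³


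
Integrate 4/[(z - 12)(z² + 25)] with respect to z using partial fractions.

Cover-up at z=12: α = 4/(12²+25) = 4/169. Coeff matching: β = -4/169, γ = -48/169. Decomposition: (4/169)/(z - 12) - ((4/169)z + 48/169)/(z² + 25). Integrate: linear → ln, quadratic → (1/2)ln + arctan: (4/169) ln|(z - 12)| - (2/169) ln(z² + 25) - (48/845) arctan(z/5) + C


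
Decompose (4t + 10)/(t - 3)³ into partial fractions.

(4t + 10) = α(t - 3)² + β(t - 3) + γ. At t = 3: γ = 4·3 + 10 = 22. Coefficients: α = 0, β = 4
Result: 4/(t - 3)² + 22/(t - 3)³


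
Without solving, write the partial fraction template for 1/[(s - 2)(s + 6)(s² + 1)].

Two linear + quadratic: P/(s - 2) + Q/(s + 6) + (Rs + S)/(s² + 1)


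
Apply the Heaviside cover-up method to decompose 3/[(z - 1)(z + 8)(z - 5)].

Cover (z - 1), z=1: P = 3/[(1 + 8)(1 - 5)] = -1/12. Cover (z + 8), z=-8: Q = 3/[(-8 - 1)(-8 - 5)] = 1/39. Cover (z - 5), z=5: R = 3/[(5 - 1)(5 + 8)] = 3/52.
Result: (-1/12)/(z - 1) + (1/39)/(z + 8) + (3/52)/(z - 5)
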